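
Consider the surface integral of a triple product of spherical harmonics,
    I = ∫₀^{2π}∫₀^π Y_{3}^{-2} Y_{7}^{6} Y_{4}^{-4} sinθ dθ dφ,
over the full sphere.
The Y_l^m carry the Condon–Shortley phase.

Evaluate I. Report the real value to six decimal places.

Checks pass: Σm=0; 14 even; l₃=4∈[4,10].
(2·3+1)(2·7+1)(2·4+1) = 945
Δ: 6! 0! 8! / 15! → 1/45045
sum: t=3:−1/20736 = -1/20736
3j²(3 7 4; 0 0 0) = Δ·Π!·Σ² = 35/1287  (sign -1)
sum: t=5:−1/4838400 = -1/4838400
3j²(3 7 4; -2 6 -4) = Δ·Π!·Σ² = 1/35  (sign -1)
combine: 4πI² = 945·35/1287·1/35 = 105/143
take √, sign +1: I = 0.24172507

0.241725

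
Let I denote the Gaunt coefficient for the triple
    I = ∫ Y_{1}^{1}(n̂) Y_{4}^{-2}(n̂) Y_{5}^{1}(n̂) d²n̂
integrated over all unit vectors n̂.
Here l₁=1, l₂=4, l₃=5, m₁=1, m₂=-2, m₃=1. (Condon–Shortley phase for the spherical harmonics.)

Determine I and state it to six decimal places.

-0.120286

m-sum 0 ✓  L=10 even ✓  3≤5≤5 ✓
Π(2lᵢ+1) = 3×9×11 = 297
triangle coeff Δ(1,4,5) = 1/495
Σ_t [0,0]: t=0:+1/576 = 1/576
(3j)²=5/99 [(1 4 5; 0 0 0)], sign=-1
Σ_t [0,0]: t=0:+1/2880 = 1/2880
(3j)²=2/165 [(1 4 5; 1 -2 1)], sign=+1
⇒ 4πI² = 2/11
I = (-1)√(2/11/(4π)) = -0.12028562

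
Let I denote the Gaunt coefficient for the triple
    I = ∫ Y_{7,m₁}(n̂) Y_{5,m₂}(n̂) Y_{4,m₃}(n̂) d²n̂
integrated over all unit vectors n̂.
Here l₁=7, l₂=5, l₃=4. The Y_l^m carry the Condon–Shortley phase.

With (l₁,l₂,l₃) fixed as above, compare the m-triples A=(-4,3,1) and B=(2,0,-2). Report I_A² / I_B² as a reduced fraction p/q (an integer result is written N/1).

l's match ⇒ only the (l;m) 3-j factors differ between A and B.
A: triangle coeff Δ(7,5,4) = 1/6126120; Σ_t [6,8]: t=6:+1/345600 t=7:−1/241920 t=8:+1/2903040 = -13/14515200; (3j)²=13/7140 [(7 5 4; -4 3 1)], sign=+1
B: triangle coeff Δ(7,5,4) = 1/6126120; Σ_t [3,5]: t=3:−1/69120 t=4:+1/69120 t=5:−1/1036800 = -1/1036800; (3j)²=1/7293 [(7 5 4; 2 0 -2)], sign=-1
I_A²/I_B² = (13/7140)/(1/7293) = 1859/140

1859/140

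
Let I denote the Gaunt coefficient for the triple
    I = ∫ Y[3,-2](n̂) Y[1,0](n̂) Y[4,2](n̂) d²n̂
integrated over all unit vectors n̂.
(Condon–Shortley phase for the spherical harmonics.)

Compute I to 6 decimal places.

m-sum 0 ✓  L=8 even ✓  2≤4≤4 ✓
Π(2lᵢ+1) = 7×3×9 = 189
triangle coeff Δ(3,1,4) = 1/252
Σ_t [0,0]: t=0:+1/36 = 1/36
(3j)²=4/63 [(3 1 4; 0 0 0)], sign=+1
Σ_t [0,0]: t=0:+1/120 = 1/120
(3j)²=1/21 [(3 1 4; -2 0 2)], sign=+1
⇒ 4πI² = 4/7
I = (+1)√(4/7/(4π)) = 0.21324362

0.213244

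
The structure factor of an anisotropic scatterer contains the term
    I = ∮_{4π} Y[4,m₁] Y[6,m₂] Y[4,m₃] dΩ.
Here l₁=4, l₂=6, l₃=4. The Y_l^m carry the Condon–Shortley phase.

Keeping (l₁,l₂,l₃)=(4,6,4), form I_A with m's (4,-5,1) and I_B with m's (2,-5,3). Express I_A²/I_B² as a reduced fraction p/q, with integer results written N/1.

l's match ⇒ only the (l;m) 3-j factors differ between A and B.
A: triangle coeff Δ(4,6,4) = 1/1261260; Σ_t [0,0]: t=0:+1/172800 = 1/172800; (3j)²=2/65 [(4 6 4; 4 -5 1)], sign=-1
B: triangle coeff Δ(4,6,4) = 1/1261260; Σ_t [0,1]: t=0:+1/172800 t=1:−1/86400 = -1/172800; (3j)²=1/130 [(4 6 4; 2 -5 3)], sign=+1
I_A²/I_B² = (2/65)/(1/130) = 4/1

4/1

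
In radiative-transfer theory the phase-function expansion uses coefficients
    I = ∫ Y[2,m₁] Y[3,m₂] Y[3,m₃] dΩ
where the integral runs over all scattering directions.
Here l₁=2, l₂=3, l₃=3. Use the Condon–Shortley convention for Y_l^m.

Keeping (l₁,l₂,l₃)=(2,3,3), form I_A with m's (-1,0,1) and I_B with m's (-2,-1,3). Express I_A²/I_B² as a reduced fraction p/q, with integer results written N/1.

Shared (l₁,l₂,l₃)=(2,3,3): N and (l;000)² cancel in I_A²/I_B².
A: Δ = 2!·2!·4!/9! = 1/3780; Racah Σ t=1..2: t=1:−1/8 t=2:+1/12 = -1/24; ⇒ 3j(2 3 3; -1 0 1)² = 1/210, sgn -1
B: Δ = 2!·2!·4!/9! = 1/3780; Racah Σ t=2..2: t=2:+1/96 = 1/96; ⇒ 3j(2 3 3; -2 -1 3)² = 1/42, sgn +1
I_A²/I_B² = (1/210)/(1/42) = 1/5

1/5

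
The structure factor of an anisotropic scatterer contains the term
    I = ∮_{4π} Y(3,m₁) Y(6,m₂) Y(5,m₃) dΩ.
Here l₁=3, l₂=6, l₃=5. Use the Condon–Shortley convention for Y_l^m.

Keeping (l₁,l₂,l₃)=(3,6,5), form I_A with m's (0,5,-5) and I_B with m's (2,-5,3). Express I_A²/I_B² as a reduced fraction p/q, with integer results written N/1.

l's match ⇒ only the (l;m) 3-j factors differ between A and B.
A: triangle coeff Δ(3,6,5) = 1/675675; Σ_t [3,3]: t=3:−1/483840 = -1/483840; (3j)²=3/91 [(3 6 5; 0 5 -5)], sign=-1
B: triangle coeff Δ(3,6,5) = 1/675675; Σ_t [0,1]: t=0:+1/120960 t=1:−1/483840 = 1/161280; (3j)²=2/91 [(3 6 5; 2 -5 3)], sign=+1
I_A²/I_B² = (3/91)/(2/91) = 3/2

3/2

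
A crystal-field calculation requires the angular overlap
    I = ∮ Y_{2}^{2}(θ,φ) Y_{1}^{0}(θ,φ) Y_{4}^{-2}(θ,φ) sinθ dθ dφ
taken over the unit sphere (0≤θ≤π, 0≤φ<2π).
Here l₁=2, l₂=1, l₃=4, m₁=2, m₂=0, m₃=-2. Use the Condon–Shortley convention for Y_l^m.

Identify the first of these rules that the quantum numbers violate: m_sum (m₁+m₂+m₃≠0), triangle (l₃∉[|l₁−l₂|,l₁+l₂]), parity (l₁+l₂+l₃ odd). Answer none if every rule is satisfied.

m₁+m₂+m₃ = 2 + 0 − 2 = 0  ✓
triangle: |2−1|=1 ≤ l₃=4 ≤ 2+1=3  ✗
parity: l₁+l₂+l₃ = 7 is odd

triangle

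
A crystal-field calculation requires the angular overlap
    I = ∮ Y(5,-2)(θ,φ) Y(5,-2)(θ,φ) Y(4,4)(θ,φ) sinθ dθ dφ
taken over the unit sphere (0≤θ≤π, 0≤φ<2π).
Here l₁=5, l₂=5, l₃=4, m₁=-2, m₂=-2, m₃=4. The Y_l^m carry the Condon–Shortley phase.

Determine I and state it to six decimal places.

0.181552

Rules hold: Σm=0, L=14 even, 0≤4≤10.
N = 11·11·9 = 1089
Δ = 6!·4!·4!/15! = 1/3153150
Racah Σ t=1..5: t=1:−1/69120 t=2:+1/1728 t=3:−1/576 t=4:+1/1728 t=5:−1/69120 = -7/11520
⇒ 3j(5 5 4; 0 0 0)² = 2/143, sgn -1
Racah Σ t=3..3: t=3:−1/20736 = -1/20736
⇒ 3j(5 5 4; -2 -2 4)² = 35/1287, sgn -1
4πI² = N·(3j₀)²·(3jₘ)² = 70/169
I = +1·√(0.414201/4π) = 0.18155187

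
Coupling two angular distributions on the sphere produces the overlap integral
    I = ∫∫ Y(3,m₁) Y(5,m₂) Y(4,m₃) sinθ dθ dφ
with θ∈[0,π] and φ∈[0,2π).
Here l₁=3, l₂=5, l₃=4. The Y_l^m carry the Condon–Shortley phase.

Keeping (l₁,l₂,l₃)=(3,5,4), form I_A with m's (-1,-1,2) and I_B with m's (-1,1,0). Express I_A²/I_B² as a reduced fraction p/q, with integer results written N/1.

Shared (l₁,l₂,l₃)=(3,5,4): N and (l;000)² cancel in I_A²/I_B².
A: Δ = 4!·2!·6!/13! = 1/180180; Racah Σ t=2..4: t=2:+1/384 t=3:−1/720 t=4:+1/34560 = 43/34560; ⇒ 3j(3 5 4; -1 -1 2)² = 1849/180180, sgn +1
B: Δ = 4!·2!·6!/13! = 1/180180; Racah Σ t=2..4: t=2:+1/384 t=3:−1/216 t=4:+1/2304 = -11/6912; ⇒ 3j(3 5 4; -1 1 0)² = 11/1638, sgn -1
I_A²/I_B² = (1849/180180)/(11/1638) = 1849/1210

1849/1210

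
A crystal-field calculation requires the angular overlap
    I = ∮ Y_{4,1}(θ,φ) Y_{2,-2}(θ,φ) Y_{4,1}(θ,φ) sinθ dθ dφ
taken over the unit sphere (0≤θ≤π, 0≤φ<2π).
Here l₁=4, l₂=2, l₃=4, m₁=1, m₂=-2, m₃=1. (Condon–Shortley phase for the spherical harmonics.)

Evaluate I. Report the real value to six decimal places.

0.200662

Rules hold: Σm=0, L=10 even, 2≤4≤6.
N = 9·5·9 = 405
Δ = 2!·6!·2!/11! = 1/13860
Racah Σ t=0..2: t=0:+1/192 t=1:−1/36 t=2:+1/192 = -5/288
⇒ 3j(4 2 4; 0 0 0)² = 20/693, sgn -1
Racah Σ t=0..0: t=0:+1/144 = 1/144
⇒ 3j(4 2 4; 1 -2 1)² = 10/231, sgn -1
4πI² = N·(3j₀)²·(3jₘ)² = 3000/5929
I = +1·√(0.505988/4π) = 0.20066192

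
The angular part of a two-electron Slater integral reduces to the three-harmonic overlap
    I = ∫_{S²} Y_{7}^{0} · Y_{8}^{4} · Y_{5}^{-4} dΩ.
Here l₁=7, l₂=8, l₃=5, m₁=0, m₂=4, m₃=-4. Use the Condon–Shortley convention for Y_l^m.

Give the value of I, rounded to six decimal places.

Rules hold: Σm=0, L=20 even, 1≤5≤15.
N = 15·17·11 = 2805
Δ = 10!·4!·6!/21! = 1/814773960
Racah Σ t=3..7: t=3:−1/87091200 t=4:+1/4976640 t=5:−1/2073600 t=6:+1/4976640 t=7:−1/87091200 = -1/9676800
⇒ 3j(7 8 5; 0 0 0)² = 360/46189, sgn +1
Racah Σ t=6..7: t=6:+1/74649600 t=7:−1/87091200 = 1/522547200
⇒ 3j(7 8 5; 0 4 -4)² = 2/4199, sgn -1
4πI² = N·(3j₀)²·(3jₘ)² = 10800/1037153
I = -1·√(0.0104131/4π) = -0.02878628

-0.028786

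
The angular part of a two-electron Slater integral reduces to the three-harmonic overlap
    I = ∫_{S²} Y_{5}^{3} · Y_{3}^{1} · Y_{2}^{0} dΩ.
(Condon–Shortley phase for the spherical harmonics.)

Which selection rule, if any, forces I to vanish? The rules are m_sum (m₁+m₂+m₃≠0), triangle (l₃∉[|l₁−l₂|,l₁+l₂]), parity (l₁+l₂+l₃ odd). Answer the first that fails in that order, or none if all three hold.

m_sum

azimuthal sum: 3 + 1 + 0 = 4  ✗
2 ≤ 2 ≤ 8 (triangle on l)
L = 5 + 3 + 2 = 10 (even)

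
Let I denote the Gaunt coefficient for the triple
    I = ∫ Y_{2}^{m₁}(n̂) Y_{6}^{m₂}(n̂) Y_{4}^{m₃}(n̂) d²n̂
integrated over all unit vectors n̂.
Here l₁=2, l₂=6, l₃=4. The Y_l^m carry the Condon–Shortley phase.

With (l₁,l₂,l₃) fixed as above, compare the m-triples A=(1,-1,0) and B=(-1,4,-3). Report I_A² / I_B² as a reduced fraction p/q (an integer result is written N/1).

Same 2,6,4: normalisation and zero-m 3j drop out of the ratio.
A: Δ: 4! 0! 8! / 13! → 1/6435; sum: t=1:−1/3456 = -1/3456; 3j²(2 6 4; 1 -1 0) = Δ·Π!·Σ² = 35/1287  (sign -1)
B: Δ: 4! 0! 8! / 13! → 1/6435; sum: t=3:−1/30240 = -1/30240; 3j²(2 6 4; -1 4 -3) = Δ·Π!·Σ² = 16/429  (sign +1)
I_A²/I_B² = (35/1287)/(16/429) = 35/48

35/48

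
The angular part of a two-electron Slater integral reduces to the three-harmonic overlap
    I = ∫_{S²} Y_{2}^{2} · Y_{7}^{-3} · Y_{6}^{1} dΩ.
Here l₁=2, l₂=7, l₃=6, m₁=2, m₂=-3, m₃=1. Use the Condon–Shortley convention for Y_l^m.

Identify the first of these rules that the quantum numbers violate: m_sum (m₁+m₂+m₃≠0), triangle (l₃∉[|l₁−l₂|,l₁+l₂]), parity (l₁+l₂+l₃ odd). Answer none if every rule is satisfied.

parity

m₁+m₂+m₃ = 2 − 3 + 1 = 0  ✓
triangle: |2−7|=5 ≤ l₃=6 ≤ 2+7=9  ✓
parity: l₁+l₂+l₃ = 15 is odd  ✗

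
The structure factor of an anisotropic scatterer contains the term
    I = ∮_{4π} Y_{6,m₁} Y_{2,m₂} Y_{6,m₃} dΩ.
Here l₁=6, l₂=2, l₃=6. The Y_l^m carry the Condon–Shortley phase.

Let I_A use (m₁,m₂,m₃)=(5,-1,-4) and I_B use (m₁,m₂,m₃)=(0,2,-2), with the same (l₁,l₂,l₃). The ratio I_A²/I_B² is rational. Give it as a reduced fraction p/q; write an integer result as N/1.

Same 6,2,6: normalisation and zero-m 3j drop out of the ratio.
A: Δ: 2! 10! 2! / 15! → 1/90090; sum: t=0:+1/725760 t=1:−1/7257600 = 1/806400; 3j²(6 2 6; 5 -1 -4) = Δ·Π!·Σ² = 27/910  (sign +1)
B: Δ: 2! 10! 2! / 15! → 1/90090; sum: t=2:+1/69120 = 1/69120; 3j²(6 2 6; 0 2 -2) = Δ·Π!·Σ² = 4/143  (sign +1)
I_A²/I_B² = (27/910)/(4/143) = 297/280

297/280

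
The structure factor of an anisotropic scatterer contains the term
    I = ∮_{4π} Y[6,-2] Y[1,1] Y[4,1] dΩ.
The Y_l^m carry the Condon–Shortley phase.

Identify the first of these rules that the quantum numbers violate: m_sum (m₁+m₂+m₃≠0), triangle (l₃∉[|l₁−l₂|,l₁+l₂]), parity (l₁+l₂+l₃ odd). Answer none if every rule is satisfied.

triangle

azimuthal sum: -2 + 1 + 1 = 0  ✓
5 ≤ 4 ≤ 7 (triangle on l)  ✗
L = 6 + 1 + 4 = 11 (odd)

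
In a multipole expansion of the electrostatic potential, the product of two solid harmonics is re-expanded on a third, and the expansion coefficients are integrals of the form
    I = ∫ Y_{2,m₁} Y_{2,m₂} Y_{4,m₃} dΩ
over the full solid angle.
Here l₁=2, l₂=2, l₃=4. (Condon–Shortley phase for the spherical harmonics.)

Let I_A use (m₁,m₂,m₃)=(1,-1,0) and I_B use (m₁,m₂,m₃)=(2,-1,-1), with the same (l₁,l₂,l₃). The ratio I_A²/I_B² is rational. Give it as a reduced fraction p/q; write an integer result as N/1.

16/5

Shared (l₁,l₂,l₃)=(2,2,4): N and (l;000)² cancel in I_A²/I_B².
A: Δ = 0!·4!·4!/9! = 1/630; Racah Σ t=0..0: t=0:+1/36 = 1/36; ⇒ 3j(2 2 4; 1 -1 0)² = 8/315, sgn +1
B: Δ = 0!·4!·4!/9! = 1/630; Racah Σ t=0..0: t=0:+1/144 = 1/144; ⇒ 3j(2 2 4; 2 -1 -1)² = 1/126, sgn -1
I_A²/I_B² = (8/315)/(1/126) = 16/5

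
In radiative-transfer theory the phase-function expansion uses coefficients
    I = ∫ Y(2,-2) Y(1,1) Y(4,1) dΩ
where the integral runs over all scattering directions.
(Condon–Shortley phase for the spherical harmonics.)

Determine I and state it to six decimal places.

triangle: need 1≤l₃≤3, have 4; I=0

0.000000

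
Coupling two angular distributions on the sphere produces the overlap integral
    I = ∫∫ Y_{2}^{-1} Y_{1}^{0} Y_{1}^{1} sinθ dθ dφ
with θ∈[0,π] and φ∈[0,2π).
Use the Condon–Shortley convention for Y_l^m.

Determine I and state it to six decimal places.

-0.218510

m-sum 0 ✓  L=4 even ✓  1≤1≤3 ✓
Π(2lᵢ+1) = 5×3×3 = 45
triangle coeff Δ(2,1,1) = 1/30
Σ_t [1,1]: t=1:−1/1 = -1/1
(3j)²=2/15 [(2 1 1; 0 0 0)], sign=+1
Σ_t [1,1]: t=1:−1/2 = -1/2
(3j)²=1/10 [(2 1 1; -1 0 1)], sign=-1
⇒ 4πI² = 3/5
I = (-1)√(3/5/(4π)) = -0.21850969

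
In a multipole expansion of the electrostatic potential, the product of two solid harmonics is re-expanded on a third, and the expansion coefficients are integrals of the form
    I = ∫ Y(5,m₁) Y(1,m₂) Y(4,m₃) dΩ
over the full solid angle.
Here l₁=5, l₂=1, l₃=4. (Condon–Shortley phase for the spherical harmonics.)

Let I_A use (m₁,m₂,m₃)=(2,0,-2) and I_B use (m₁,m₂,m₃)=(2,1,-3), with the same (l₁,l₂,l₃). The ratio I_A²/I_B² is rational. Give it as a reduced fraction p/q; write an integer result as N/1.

7/1

Shared (l₁,l₂,l₃)=(5,1,4): N and (l;000)² cancel in I_A²/I_B².
A: Δ = 2!·8!·0!/11! = 1/495; Racah Σ t=1..1: t=1:−1/1440 = -1/1440; ⇒ 3j(5 1 4; 2 0 -2)² = 7/165, sgn -1
B: Δ = 2!·8!·0!/11! = 1/495; Racah Σ t=2..2: t=2:+1/10080 = 1/10080; ⇒ 3j(5 1 4; 2 1 -3)² = 1/165, sgn -1
I_A²/I_B² = (7/165)/(1/165) = 7/1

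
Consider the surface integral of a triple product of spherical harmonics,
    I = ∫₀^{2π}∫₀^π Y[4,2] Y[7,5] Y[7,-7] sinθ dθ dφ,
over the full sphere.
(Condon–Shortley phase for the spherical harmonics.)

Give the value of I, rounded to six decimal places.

-0.164155

Checks pass: Σm=0; 18 even; l₃=7∈[3,11].
(2·4+1)(2·7+1)(2·7+1) = 2025
Δ: 4! 4! 10! / 19! → 1/58198140
sum: t=0:+1/17418240 t=1:−1/622080 t=2:+1/230400 t=3:−1/622080 t=4:+1/17418240 = 1/806400
3j²(4 7 7; 0 0 0) = Δ·Π!·Σ² = 2268/230945  (sign -1)
sum: t=2:+1/348364800 = 1/348364800
3j²(4 7 7; 2 5 -7) = Δ·Π!·Σ² = 11/646  (sign +1)
combine: 4πI² = 2025·2268/230945·11/646 = 459270/1356277
take √, sign -1: I = -0.16415530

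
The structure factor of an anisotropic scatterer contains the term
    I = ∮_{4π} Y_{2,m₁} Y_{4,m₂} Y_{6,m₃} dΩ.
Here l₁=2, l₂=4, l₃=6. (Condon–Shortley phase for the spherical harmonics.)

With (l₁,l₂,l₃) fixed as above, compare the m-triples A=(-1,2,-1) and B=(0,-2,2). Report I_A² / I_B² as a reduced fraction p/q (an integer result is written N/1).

5/12

Same 2,4,6: normalisation and zero-m 3j drop out of the ratio.
A: Δ: 0! 4! 8! / 13! → 1/6435; sum: t=0:+1/8640 = 1/8640; 3j²(2 4 6; -1 2 -1) = Δ·Π!·Σ² = 14/1287  (sign -1)
B: Δ: 0! 4! 8! / 13! → 1/6435; sum: t=0:+1/5760 = 1/5760; 3j²(2 4 6; 0 -2 2) = Δ·Π!·Σ² = 56/2145  (sign +1)
I_A²/I_B² = (14/1287)/(56/2145) = 5/12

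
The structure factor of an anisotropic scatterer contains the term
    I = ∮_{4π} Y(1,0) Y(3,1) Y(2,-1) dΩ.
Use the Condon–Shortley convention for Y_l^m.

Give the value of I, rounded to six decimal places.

-0.233597

m-sum 0 ✓  L=6 even ✓  2≤2≤4 ✓
Π(2lᵢ+1) = 3×7×5 = 105
triangle coeff Δ(1,3,2) = 1/105
Σ_t [1,1]: t=1:−1/4 = -1/4
(3j)²=3/35 [(1 3 2; 0 0 0)], sign=-1
Σ_t [1,1]: t=1:−1/6 = -1/6
(3j)²=8/105 [(1 3 2; 0 1 -1)], sign=+1
⇒ 4πI² = 24/35
I = (-1)√(24/35/(4π)) = -0.23359668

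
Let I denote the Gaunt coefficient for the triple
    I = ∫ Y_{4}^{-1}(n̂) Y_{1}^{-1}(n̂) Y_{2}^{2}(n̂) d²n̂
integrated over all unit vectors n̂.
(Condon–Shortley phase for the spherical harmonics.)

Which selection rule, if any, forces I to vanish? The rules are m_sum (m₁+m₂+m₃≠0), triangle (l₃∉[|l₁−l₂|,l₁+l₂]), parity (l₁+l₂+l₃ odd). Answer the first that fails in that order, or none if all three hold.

triangle

azimuthal sum: -1 − 1 + 2 = 0  ✓
3 ≤ 2 ≤ 5 (triangle on l)  ✗
L = 4 + 1 + 2 = 7 (odd)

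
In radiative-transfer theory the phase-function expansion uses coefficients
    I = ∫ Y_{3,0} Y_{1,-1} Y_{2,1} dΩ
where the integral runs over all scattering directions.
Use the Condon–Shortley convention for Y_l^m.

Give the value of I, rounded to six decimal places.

m-sum 0 ✓  L=6 even ✓  2≤2≤4 ✓
Π(2lᵢ+1) = 7×3×5 = 105
triangle coeff Δ(3,1,2) = 1/105
Σ_t [1,1]: t=1:−1/4 = -1/4
(3j)²=3/35 [(3 1 2; 0 0 0)], sign=-1
Σ_t [0,0]: t=0:+1/12 = 1/12
(3j)²=1/35 [(3 1 2; 0 -1 1)], sign=-1
⇒ 4πI² = 9/35
I = (+1)√(9/35/(4π)) = 0.14304817

0.143048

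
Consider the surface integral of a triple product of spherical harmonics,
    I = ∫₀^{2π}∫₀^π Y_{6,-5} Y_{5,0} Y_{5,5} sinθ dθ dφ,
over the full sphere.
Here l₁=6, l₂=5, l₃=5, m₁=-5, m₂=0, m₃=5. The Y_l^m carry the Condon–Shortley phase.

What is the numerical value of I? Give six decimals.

Checks pass: Σm=0; 16 even; l₃=5∈[1,11].
(2·6+1)(2·5+1)(2·5+1) = 1573
Δ: 6! 6! 4! / 17! → 1/28588560
sum: t=1:−1/345600 t=2:+1/13824 t=3:−1/5184 t=4:+1/13824 t=5:−1/345600 = -7/129600
3j²(6 5 5; 0 0 0) = Δ·Π!·Σ² = 80/7293  (sign +1)
sum: t=5:−1/2073600 = -1/2073600
3j²(6 5 5; -5 0 5) = Δ·Π!·Σ² = 15/884  (sign -1)
combine: 4πI² = 1573·80/7293·15/884 = 1100/3757
take √, sign -1: I = -0.15264086

-0.152641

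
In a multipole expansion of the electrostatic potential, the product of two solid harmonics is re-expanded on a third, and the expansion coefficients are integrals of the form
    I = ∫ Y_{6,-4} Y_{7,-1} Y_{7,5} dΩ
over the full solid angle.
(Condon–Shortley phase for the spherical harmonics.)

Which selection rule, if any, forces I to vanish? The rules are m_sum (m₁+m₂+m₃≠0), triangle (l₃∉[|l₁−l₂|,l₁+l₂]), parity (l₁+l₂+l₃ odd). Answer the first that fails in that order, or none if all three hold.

m₁+m₂+m₃ = -4 − 1 + 5 = 0  ✓
triangle: |6−7|=1 ≤ l₃=7 ≤ 6+7=13  ✓
parity: l₁+l₂+l₃ = 20 is even  ✓

none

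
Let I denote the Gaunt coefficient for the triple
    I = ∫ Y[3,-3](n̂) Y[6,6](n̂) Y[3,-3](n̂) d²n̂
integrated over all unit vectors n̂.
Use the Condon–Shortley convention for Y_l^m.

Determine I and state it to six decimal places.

Rules hold: Σm=0, L=12 even, 3≤3≤9.
N = 7·13·7 = 637
Δ = 6!·0!·6!/13! = 1/12012
Racah Σ t=3..3: t=3:−1/1296 = -1/1296
⇒ 3j(3 6 3; 0 0 0)² = 100/3003, sgn +1
Racah Σ t=6..6: t=6:+1/518400 = 1/518400
⇒ 3j(3 6 3; -3 6 -3)² = 1/13, sgn +1
4πI² = N·(3j₀)²·(3jₘ)² = 700/429
I = +1·√(1.6317/4π) = 0.36034246

0.360342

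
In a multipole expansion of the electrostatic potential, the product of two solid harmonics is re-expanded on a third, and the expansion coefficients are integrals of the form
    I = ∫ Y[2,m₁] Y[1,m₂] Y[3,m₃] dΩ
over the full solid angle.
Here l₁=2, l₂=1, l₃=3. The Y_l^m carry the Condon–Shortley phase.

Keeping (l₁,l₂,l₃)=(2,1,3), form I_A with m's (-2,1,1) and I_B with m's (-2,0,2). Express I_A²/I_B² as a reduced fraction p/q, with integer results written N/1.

Same 2,1,3: normalisation and zero-m 3j drop out of the ratio.
A: Δ: 0! 4! 2! / 7! → 1/105; sum: t=0:+1/48 = 1/48; 3j²(2 1 3; -2 1 1) = Δ·Π!·Σ² = 1/105  (sign +1)
B: Δ: 0! 4! 2! / 7! → 1/105; sum: t=0:+1/24 = 1/24; 3j²(2 1 3; -2 0 2) = Δ·Π!·Σ² = 1/21  (sign -1)
I_A²/I_B² = (1/105)/(1/21) = 1/5

1/5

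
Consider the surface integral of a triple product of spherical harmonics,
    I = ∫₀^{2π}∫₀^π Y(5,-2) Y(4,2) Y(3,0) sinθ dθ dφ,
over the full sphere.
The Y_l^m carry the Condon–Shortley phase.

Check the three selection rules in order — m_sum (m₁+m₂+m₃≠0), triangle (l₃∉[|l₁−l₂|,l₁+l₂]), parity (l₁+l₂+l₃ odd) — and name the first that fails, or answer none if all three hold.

none

azimuthal sum: -2 + 2 + 0 = 0  ✓
1 ≤ 3 ≤ 9 (triangle on l)  ✓
L = 5 + 4 + 3 = 12 (even)  ✓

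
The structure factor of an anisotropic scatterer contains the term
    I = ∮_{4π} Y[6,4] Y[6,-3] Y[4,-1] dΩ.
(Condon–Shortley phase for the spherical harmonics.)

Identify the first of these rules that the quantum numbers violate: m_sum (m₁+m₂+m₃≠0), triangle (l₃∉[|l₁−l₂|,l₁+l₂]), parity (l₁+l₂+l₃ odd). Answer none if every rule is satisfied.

Σmᵢ = 0  ✓
l₃∈[|l₁−l₂|,l₁+l₂]=[0,12], have l₃=4  ✓
Σlᵢ = 16 ⇒ even  ✓

none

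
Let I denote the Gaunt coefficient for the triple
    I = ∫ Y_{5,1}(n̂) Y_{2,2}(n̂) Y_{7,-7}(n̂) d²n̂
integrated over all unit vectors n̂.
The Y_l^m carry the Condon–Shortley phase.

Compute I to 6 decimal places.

m-sum = 1 + 2 − 7 = -4 ≠ 0 ⇒ I = 0

0.000000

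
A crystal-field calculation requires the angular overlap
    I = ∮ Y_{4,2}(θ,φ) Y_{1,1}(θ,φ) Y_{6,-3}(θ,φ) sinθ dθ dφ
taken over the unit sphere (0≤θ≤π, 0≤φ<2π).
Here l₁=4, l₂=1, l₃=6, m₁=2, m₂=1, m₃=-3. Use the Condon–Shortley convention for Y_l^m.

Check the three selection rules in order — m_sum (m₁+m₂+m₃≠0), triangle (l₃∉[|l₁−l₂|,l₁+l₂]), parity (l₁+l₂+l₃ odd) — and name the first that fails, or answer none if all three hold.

triangle

m₁+m₂+m₃ = 2 + 1 − 3 = 0  ✓
triangle: |4−1|=3 ≤ l₃=6 ≤ 4+1=5  ✗
parity: l₁+l₂+l₃ = 11 is odd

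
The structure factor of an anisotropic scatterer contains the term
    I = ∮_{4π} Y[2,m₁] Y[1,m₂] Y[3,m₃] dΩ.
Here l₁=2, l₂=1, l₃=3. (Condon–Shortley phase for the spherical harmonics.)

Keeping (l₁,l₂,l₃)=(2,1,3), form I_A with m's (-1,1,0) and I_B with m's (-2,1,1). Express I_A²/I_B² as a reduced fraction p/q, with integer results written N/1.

Same 2,1,3: normalisation and zero-m 3j drop out of the ratio.
A: Δ: 0! 4! 2! / 7! → 1/105; sum: t=0:+1/12 = 1/12; 3j²(2 1 3; -1 1 0) = Δ·Π!·Σ² = 1/35  (sign -1)
B: Δ: 0! 4! 2! / 7! → 1/105; sum: t=0:+1/48 = 1/48; 3j²(2 1 3; -2 1 1) = Δ·Π!·Σ² = 1/105  (sign +1)
I_A²/I_B² = (1/35)/(1/105) = 3/1

3/1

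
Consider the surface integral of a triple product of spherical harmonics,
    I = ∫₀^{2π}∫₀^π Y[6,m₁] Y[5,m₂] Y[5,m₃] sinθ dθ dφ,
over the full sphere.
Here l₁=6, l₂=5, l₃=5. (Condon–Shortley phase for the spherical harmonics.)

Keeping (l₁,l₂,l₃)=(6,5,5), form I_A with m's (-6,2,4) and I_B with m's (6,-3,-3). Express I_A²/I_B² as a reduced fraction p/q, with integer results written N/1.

Shared (l₁,l₂,l₃)=(6,5,5): N and (l;000)² cancel in I_A²/I_B².
A: Δ = 6!·6!·4!/17! = 1/28588560; Racah Σ t=6..6: t=6:+1/3110400 = 1/3110400; ⇒ 3j(6 5 5; -6 2 4)² = 21/1105, sgn -1
B: Δ = 6!·6!·4!/17! = 1/28588560; Racah Σ t=0..0: t=0:+1/2073600 = 1/2073600; ⇒ 3j(6 5 5; 6 -3 -3)² = 28/1105, sgn +1
I_A²/I_B² = (21/1105)/(28/1105) = 3/4

3/4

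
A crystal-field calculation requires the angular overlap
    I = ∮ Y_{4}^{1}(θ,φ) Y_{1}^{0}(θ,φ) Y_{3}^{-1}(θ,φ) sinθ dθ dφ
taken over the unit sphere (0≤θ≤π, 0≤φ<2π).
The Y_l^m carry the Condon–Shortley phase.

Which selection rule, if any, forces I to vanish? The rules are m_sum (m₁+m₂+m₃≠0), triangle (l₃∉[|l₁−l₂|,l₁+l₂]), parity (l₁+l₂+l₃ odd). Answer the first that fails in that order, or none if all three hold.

m₁+m₂+m₃ = 1 + 0 − 1 = 0  ✓
triangle: |4−1|=3 ≤ l₃=3 ≤ 4+1=5  ✓
parity: l₁+l₂+l₃ = 8 is even  ✓

none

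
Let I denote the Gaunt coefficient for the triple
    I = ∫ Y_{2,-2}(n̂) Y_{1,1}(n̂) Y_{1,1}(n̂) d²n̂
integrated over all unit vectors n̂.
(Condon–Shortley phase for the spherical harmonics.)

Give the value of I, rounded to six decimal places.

Rules hold: Σm=0, L=4 even, 1≤1≤3.
N = 5·3·3 = 45
Δ = 2!·2!·0!/5! = 1/30
Racah Σ t=1..1: t=1:−1/1 = -1/1
⇒ 3j(2 1 1; 0 0 0)² = 2/15, sgn +1
Racah Σ t=2..2: t=2:+1/4 = 1/4
⇒ 3j(2 1 1; -2 1 1)² = 1/5, sgn +1
4πI² = N·(3j₀)²·(3jₘ)² = 6/5
I = +1·√(1.2/4π) = 0.30901936

0.309019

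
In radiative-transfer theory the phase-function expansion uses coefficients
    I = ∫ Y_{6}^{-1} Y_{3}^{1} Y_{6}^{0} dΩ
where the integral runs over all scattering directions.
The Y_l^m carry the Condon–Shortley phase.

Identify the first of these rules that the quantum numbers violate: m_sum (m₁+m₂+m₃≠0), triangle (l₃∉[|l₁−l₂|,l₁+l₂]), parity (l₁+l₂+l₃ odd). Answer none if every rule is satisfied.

Σmᵢ = 0  ✓
l₃∈[|l₁−l₂|,l₁+l₂]=[3,9], have l₃=6  ✓
Σlᵢ = 15 ⇒ odd  ✗

parity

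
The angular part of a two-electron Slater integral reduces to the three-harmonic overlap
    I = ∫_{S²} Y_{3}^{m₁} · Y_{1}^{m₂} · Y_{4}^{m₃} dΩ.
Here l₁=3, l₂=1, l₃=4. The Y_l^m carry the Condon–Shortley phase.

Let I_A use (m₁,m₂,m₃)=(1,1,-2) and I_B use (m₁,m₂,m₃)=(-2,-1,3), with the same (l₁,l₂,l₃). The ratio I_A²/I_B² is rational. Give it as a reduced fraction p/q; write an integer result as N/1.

5/7

Same 3,1,4: normalisation and zero-m 3j drop out of the ratio.
A: Δ: 0! 6! 2! / 9! → 1/252; sum: t=0:+1/96 = 1/96; 3j²(3 1 4; 1 1 -2) = Δ·Π!·Σ² = 5/84  (sign +1)
B: Δ: 0! 6! 2! / 9! → 1/252; sum: t=0:+1/240 = 1/240; 3j²(3 1 4; -2 -1 3) = Δ·Π!·Σ² = 1/12  (sign -1)
I_A²/I_B² = (5/84)/(1/12) = 5/7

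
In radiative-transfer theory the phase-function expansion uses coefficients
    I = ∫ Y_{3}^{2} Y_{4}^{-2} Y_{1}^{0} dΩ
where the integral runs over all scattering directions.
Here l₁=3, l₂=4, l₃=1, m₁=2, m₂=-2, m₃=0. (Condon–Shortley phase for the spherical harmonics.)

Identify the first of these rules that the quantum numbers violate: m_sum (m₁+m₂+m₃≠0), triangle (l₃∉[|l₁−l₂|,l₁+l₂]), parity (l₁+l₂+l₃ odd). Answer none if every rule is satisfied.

none

m₁+m₂+m₃ = 2 − 2 + 0 = 0  ✓
triangle: |3−4|=1 ≤ l₃=1 ≤ 3+4=7  ✓
parity: l₁+l₂+l₃ = 8 is even  ✓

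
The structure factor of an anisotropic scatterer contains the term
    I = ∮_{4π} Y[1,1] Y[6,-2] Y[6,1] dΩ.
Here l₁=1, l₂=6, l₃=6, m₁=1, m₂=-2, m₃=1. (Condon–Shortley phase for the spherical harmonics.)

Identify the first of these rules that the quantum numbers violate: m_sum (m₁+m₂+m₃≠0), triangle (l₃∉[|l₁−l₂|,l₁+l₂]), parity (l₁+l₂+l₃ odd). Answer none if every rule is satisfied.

parity

m₁+m₂+m₃ = 1 − 2 + 1 = 0  ✓
triangle: |1−6|=5 ≤ l₃=6 ≤ 1+6=7  ✓
parity: l₁+l₂+l₃ = 13 is odd  ✗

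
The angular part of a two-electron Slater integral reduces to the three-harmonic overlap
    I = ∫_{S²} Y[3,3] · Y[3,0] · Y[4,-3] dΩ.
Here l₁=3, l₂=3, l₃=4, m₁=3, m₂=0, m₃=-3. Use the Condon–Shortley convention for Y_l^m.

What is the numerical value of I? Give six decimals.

Checks pass: Σm=0; 10 even; l₃=4∈[0,6].
(2·3+1)(2·3+1)(2·4+1) = 441
Δ: 2! 4! 4! / 11! → 1/34650
sum: t=0:+1/72 t=1:−1/16 t=2:+1/72 = -5/144
3j²(3 3 4; 0 0 0) = Δ·Π!·Σ² = 2/77  (sign -1)
sum: t=0:+1/288 = 1/288
3j²(3 3 4; 3 0 -3) = Δ·Π!·Σ² = 1/22  (sign -1)
combine: 4πI² = 441·2/77·1/22 = 63/121
take √, sign +1: I = 0.20355073

0.203551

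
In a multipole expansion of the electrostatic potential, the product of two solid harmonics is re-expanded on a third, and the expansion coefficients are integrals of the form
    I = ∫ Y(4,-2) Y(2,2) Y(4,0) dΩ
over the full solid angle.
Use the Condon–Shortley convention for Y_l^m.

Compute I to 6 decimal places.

Checks pass: Σm=0; 10 even; l₃=4∈[2,6].
(2·4+1)(2·2+1)(2·4+1) = 405
Δ: 2! 6! 2! / 11! → 1/13860
sum: t=0:+1/192 t=1:−1/36 t=2:+1/192 = -5/288
3j²(4 2 4; 0 0 0) = Δ·Π!·Σ² = 20/693  (sign -1)
sum: t=2:+1/192 = 1/192
3j²(4 2 4; -2 2 0) = Δ·Π!·Σ² = 3/77  (sign +1)
combine: 4πI² = 405·20/693·3/77 = 2700/5929
take √, sign -1: I = -0.19036462

-0.190365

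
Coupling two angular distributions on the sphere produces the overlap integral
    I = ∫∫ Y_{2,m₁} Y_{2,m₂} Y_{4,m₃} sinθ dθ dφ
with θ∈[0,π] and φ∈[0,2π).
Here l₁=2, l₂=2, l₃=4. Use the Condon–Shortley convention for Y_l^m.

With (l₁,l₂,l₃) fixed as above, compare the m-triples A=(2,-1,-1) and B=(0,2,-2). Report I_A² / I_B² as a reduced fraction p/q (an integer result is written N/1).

1/3

l's match ⇒ only the (l;m) 3-j factors differ between A and B.
A: triangle coeff Δ(2,2,4) = 1/630; Σ_t [0,0]: t=0:+1/144 = 1/144; (3j)²=1/126 [(2 2 4; 2 -1 -1)], sign=-1
B: triangle coeff Δ(2,2,4) = 1/630; Σ_t [0,0]: t=0:+1/96 = 1/96; (3j)²=1/42 [(2 2 4; 0 2 -2)], sign=+1
I_A²/I_B² = (1/126)/(1/42) = 1/3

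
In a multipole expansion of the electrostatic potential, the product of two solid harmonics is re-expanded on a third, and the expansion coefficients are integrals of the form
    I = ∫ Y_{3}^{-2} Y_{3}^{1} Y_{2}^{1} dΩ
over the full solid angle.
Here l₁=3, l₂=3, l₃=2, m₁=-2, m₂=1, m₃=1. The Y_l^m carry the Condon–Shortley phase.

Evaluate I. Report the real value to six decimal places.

m-sum 0 ✓  L=8 even ✓  0≤2≤6 ✓
Π(2lᵢ+1) = 7×7×5 = 245
triangle coeff Δ(3,3,2) = 1/3780
Σ_t [1,3]: t=1:−1/24 t=2:+1/4 t=3:−1/24 = 1/6
(3j)²=4/105 [(3 3 2; 0 0 0)], sign=+1
Σ_t [3,4]: t=3:−1/12 t=4:+1/48 = -1/16
(3j)²=1/28 [(3 3 2; -2 1 1)], sign=+1
⇒ 4πI² = 1/3
I = (+1)√(1/3/(4π)) = 0.16286750

0.162868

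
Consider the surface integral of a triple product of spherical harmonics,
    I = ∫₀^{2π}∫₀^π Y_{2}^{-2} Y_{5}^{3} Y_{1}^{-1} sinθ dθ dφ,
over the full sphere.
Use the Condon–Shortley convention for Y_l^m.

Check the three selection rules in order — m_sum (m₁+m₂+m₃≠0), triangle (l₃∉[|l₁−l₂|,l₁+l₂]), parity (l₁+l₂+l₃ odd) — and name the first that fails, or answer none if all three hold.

azimuthal sum: -2 + 3 − 1 = 0  ✓
3 ≤ 1 ≤ 7 (triangle on l)  ✗
L = 2 + 5 + 1 = 8 (even)

triangle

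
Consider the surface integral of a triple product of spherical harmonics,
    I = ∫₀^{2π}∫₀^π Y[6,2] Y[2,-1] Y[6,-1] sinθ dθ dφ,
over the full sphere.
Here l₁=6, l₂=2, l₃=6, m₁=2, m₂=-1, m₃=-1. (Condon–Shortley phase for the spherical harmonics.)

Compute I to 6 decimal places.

0.088837

Checks pass: Σm=0; 14 even; l₃=6∈[4,8].
(2·6+1)(2·2+1)(2·6+1) = 845
Δ: 2! 10! 2! / 15! → 1/90090
sum: t=0:+1/69120 t=1:−1/14400 t=2:+1/69120 = -7/172800
3j²(6 2 6; 0 0 0) = Δ·Π!·Σ² = 14/715  (sign -1)
sum: t=0:+1/34560 t=1:−1/60480 = 1/80640
3j²(6 2 6; 2 -1 -1) = Δ·Π!·Σ² = 6/1001  (sign -1)
combine: 4πI² = 845·14/715·6/1001 = 12/121
take √, sign +1: I = 0.08883682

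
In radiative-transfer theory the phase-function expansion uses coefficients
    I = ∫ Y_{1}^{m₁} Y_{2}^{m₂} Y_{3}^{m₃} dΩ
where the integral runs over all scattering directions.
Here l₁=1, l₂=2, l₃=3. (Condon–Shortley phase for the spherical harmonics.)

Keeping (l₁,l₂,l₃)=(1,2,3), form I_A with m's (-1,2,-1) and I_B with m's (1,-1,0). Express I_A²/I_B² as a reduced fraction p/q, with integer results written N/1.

Same 1,2,3: normalisation and zero-m 3j drop out of the ratio.
A: Δ: 0! 2! 4! / 7! → 1/105; sum: t=0:+1/48 = 1/48; 3j²(1 2 3; -1 2 -1) = Δ·Π!·Σ² = 1/105  (sign +1)
B: Δ: 0! 2! 4! / 7! → 1/105; sum: t=0:+1/12 = 1/12; 3j²(1 2 3; 1 -1 0) = Δ·Π!·Σ² = 1/35  (sign -1)
I_A²/I_B² = (1/105)/(1/35) = 1/3

1/3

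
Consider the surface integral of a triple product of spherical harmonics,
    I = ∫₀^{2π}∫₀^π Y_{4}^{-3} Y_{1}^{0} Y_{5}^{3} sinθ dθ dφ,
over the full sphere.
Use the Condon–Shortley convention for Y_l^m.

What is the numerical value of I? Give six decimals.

Rules hold: Σm=0, L=10 even, 3≤5≤5.
N = 9·3·11 = 297
Δ = 0!·8!·2!/11! = 1/495
Racah Σ t=0..0: t=0:+1/576 = 1/576
⇒ 3j(4 1 5; 0 0 0)² = 5/99, sgn -1
Racah Σ t=0..0: t=0:+1/5040 = 1/5040
⇒ 3j(4 1 5; -3 0 3)² = 16/495, sgn +1
4πI² = N·(3j₀)²·(3jₘ)² = 16/33
I = -1·√(0.484848/4π) = -0.19642560

-0.196426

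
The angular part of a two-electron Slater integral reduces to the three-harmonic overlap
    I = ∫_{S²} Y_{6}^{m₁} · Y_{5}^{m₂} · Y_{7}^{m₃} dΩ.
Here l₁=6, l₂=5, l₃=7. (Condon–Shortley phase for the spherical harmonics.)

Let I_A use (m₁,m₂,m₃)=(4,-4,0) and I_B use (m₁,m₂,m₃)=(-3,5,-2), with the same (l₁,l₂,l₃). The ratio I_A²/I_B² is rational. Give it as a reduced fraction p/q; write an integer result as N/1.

289/252

Shared (l₁,l₂,l₃)=(6,5,7): N and (l;000)² cancel in I_A²/I_B².
A: Δ = 4!·8!·6!/19! = 1/174594420; Racah Σ t=0..1: t=0:+1/4147200 t=1:−1/21772800 = 17/87091200; ⇒ 3j(6 5 7; 4 -4 0)² = 119/8151, sgn -1
B: Δ = 4!·8!·6!/19! = 1/174594420; Racah Σ t=4..4: t=4:+1/12441600 = 1/12441600; ⇒ 3j(6 5 7; -3 5 -2)² = 588/46189, sgn -1
I_A²/I_B² = (119/8151)/(588/46189) = 289/252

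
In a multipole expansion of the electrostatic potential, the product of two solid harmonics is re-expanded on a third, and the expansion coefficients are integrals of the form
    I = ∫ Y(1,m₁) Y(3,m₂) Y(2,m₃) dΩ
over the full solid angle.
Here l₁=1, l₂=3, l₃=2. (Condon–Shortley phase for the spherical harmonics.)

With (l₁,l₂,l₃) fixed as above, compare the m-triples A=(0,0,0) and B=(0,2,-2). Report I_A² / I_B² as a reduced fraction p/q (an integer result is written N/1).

Shared (l₁,l₂,l₃)=(1,3,2): N and (l;000)² cancel in I_A²/I_B².
A: Δ = 2!·0!·4!/7! = 1/105; Racah Σ t=1..1: t=1:−1/4 = -1/4; ⇒ 3j(1 3 2; 0 0 0)² = 3/35, sgn -1
B: Δ = 2!·0!·4!/7! = 1/105; Racah Σ t=1..1: t=1:−1/24 = -1/24; ⇒ 3j(1 3 2; 0 2 -2)² = 1/21, sgn -1
I_A²/I_B² = (3/35)/(1/21) = 9/5

9/5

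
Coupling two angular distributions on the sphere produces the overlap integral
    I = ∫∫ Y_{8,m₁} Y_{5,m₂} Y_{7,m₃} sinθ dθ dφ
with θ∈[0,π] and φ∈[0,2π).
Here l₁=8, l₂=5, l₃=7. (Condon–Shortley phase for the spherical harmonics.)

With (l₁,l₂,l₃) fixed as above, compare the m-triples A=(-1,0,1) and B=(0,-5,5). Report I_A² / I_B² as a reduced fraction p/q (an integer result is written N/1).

343/264

Shared (l₁,l₂,l₃)=(8,5,7): N and (l;000)² cancel in I_A²/I_B².
A: Δ = 6!·10!·4!/21! = 1/814773960; Racah Σ t=1..5: t=1:−1/232243200 t=2:+1/8709120 t=3:−1/2488320 t=4:+1/4147200 t=5:−1/49766400 = -7/99532800; ⇒ 3j(8 5 7; -1 0 1)² = 1715/369512, sgn -1
B: Δ = 6!·10!·4!/21! = 1/814773960; Racah Σ t=0..0: t=0:+1/1393459200 = 1/1393459200; ⇒ 3j(8 5 7; 0 -5 5)² = 15/4199, sgn +1
I_A²/I_B² = (1715/369512)/(15/4199) = 343/264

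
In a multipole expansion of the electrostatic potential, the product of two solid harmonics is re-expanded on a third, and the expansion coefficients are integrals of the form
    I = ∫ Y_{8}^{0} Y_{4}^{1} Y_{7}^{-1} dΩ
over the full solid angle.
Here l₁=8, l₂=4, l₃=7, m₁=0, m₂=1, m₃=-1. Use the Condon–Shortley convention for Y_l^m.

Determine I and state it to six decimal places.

0.000000

L=19 odd ⇒ parity kills the (l;000) factor ⇒ I = 0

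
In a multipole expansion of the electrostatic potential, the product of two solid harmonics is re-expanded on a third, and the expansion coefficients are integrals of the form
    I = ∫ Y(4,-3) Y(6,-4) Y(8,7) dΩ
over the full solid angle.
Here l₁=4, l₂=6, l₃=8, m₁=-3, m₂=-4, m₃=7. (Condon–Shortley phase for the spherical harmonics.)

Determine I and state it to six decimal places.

-0.159602

Checks pass: Σm=0; 18 even; l₃=8∈[2,10].
(2·4+1)(2·6+1)(2·8+1) = 1989
Δ: 2! 6! 10! / 19! → 1/23279256
sum: t=0:+1/1658880 t=1:−1/518400 t=2:+1/1658880 = -1/1382400
3j²(4 6 8; 0 0 0) = Δ·Π!·Σ² = 504/46189  (sign -1)
sum: t=1:−1/261273600 t=2:+1/870912000 = -1/373248000
3j²(4 6 8; -3 -4 7) = Δ·Π!·Σ² = 343/23256  (sign +1)
combine: 4πI² = 1989·504/46189·343/23256 = 21609/67507
take √, sign -1: I = -0.15960188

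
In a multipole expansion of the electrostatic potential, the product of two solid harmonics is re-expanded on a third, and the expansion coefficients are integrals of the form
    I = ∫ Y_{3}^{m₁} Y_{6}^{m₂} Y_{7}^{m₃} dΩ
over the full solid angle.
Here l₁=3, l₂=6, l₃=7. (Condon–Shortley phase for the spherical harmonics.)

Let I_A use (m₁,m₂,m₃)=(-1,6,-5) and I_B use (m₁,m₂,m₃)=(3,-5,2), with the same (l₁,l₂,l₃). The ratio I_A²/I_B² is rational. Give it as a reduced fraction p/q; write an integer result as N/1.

792/125

l's match ⇒ only the (l;m) 3-j factors differ between A and B.
A: triangle coeff Δ(3,6,7) = 1/2042040; Σ_t [2,2]: t=2:+1/29030400 = 1/29030400; (3j)²=99/7735 [(3 6 7; -1 6 -5)], sign=+1
B: triangle coeff Δ(3,6,7) = 1/2042040; Σ_t [0,0]: t=0:+1/17418240 = 1/17418240; (3j)²=25/12376 [(3 6 7; 3 -5 2)], sign=-1
I_A²/I_B² = (99/7735)/(25/12376) = 792/125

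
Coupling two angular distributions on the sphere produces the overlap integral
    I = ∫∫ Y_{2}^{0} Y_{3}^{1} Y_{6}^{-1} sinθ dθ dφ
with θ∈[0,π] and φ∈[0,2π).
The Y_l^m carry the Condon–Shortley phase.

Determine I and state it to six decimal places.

0.000000

|2−3|≤6≤2+3 violated ⇒ I = 0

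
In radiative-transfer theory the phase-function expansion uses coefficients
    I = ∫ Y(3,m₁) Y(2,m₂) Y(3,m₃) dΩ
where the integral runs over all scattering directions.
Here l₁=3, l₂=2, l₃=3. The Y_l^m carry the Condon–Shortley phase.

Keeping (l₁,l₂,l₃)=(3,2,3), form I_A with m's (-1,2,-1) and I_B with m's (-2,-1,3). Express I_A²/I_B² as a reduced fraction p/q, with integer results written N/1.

24/25

Shared (l₁,l₂,l₃)=(3,2,3): N and (l;000)² cancel in I_A²/I_B².
A: Δ = 2!·4!·2!/9! = 1/3780; Racah Σ t=2..2: t=2:+1/16 = 1/16; ⇒ 3j(3 2 3; -1 2 -1)² = 2/35, sgn +1
B: Δ = 2!·4!·2!/9! = 1/3780; Racah Σ t=1..1: t=1:−1/48 = -1/48; ⇒ 3j(3 2 3; -2 -1 3)² = 5/84, sgn -1
I_A²/I_B² = (2/35)/(5/84) = 24/25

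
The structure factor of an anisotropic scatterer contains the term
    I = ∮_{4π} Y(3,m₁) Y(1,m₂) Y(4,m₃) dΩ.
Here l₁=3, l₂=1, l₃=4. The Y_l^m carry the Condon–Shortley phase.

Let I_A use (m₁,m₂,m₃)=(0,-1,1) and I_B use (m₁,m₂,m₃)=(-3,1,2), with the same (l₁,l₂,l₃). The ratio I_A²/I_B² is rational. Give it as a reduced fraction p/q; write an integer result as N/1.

l's match ⇒ only the (l;m) 3-j factors differ between A and B.
A: triangle coeff Δ(3,1,4) = 1/252; Σ_t [0,0]: t=0:+1/72 = 1/72; (3j)²=5/126 [(3 1 4; 0 -1 1)], sign=-1
B: triangle coeff Δ(3,1,4) = 1/252; Σ_t [0,0]: t=0:+1/1440 = 1/1440; (3j)²=1/252 [(3 1 4; -3 1 2)], sign=+1
I_A²/I_B² = (5/126)/(1/252) = 10/1

10/1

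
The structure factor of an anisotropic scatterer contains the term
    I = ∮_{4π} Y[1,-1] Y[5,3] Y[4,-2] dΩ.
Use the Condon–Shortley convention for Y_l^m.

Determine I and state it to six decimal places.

Checks pass: Σm=0; 10 even; l₃=4∈[4,6].
(2·1+1)(2·5+1)(2·4+1) = 297
Δ: 2! 0! 8! / 11! → 1/495
sum: t=1:−1/576 = -1/576
3j²(1 5 4; 0 0 0) = Δ·Π!·Σ² = 5/99  (sign -1)
sum: t=2:+1/2880 = 1/2880
3j²(1 5 4; -1 3 -2) = Δ·Π!·Σ² = 28/495  (sign +1)
combine: 4πI² = 297·5/99·28/495 = 28/33
take √, sign -1: I = -0.25984664

-0.259847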